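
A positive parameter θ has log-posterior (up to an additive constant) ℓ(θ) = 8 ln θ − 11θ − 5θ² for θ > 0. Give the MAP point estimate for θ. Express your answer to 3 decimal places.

θ̂_MAP = 0.500

ℓ'(θ) = 8/θ − 11 − 10θ. Setting this to zero and multiplying by θ: 10θ² + 11θ − 8 = 0.
θ = (−11 + √(11² + 4·10·8)) / (2·10) = (−11 + √441) / 20 = (−11 + 21)/20 = 1/2.
ℓ''(θ) = −8/θ² − 10 < 0, confirming a maximum.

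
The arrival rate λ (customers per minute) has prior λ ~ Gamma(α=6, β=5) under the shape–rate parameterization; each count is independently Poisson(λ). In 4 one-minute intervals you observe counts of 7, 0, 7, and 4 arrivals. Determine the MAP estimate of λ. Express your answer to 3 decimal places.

λ̂_MAP = 2.556

Σxᵢ = 7+0+7+4 = 18, with n = 4.
Posterior ∝ λ^5e^(−5λ) · λ^18e^(−4λ) = λ^23e^(−9λ), i.e. Gamma(shape=24, rate=9).
The mode of a Gamma(a, b) with a ≥ 1 (shape–rate) is (a−1)/b = 23/9 ≈ 2.556.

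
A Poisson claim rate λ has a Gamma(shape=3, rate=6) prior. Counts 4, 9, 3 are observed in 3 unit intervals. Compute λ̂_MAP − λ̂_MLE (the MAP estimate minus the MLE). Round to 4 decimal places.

MAP − MLE = -3.3333

Σxᵢ = 16. Posterior is Gamma(19, 9); MAP = (19−1)/9 = 18/9 ≈ 2.00000.
MLE = x̄ = 16/3 ≈ 5.33333.
Difference = 18/9 − 16/3 = -10/3 ≈ -3.3333.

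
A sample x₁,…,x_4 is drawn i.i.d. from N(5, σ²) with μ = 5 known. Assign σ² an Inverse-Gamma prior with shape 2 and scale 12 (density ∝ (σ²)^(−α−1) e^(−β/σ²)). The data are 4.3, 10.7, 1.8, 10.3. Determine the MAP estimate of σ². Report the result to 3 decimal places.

σ̂²_MAP = 9.531

Sum of squared deviations about the known mean: SS = (4.3−5)² + (10.7−5)² + (1.8−5)² + (10.3−5)² = 71.31.
The Normal likelihood contributes (σ²)^(−n/2) exp(−SS/(2σ²)), so the posterior is Inverse-Gamma(α + n/2, β + SS/2) = Inverse-Gamma(4, 47.655).
The mode of Inverse-Gamma(a, b) is b/(a+1) = 47.655/5 ≈ 9.531.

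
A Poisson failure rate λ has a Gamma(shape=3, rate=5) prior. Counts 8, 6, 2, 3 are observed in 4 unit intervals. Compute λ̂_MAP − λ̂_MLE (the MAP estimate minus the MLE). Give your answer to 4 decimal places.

Σxᵢ = 19. Posterior is Gamma(22, 9); MAP = (22−1)/9 = 21/9 ≈ 2.33333.
MLE = x̄ = 19/4 ≈ 4.75000.
Difference = 21/9 − 19/4 = -29/12 ≈ -2.4167.

MAP − MLE = -2.4167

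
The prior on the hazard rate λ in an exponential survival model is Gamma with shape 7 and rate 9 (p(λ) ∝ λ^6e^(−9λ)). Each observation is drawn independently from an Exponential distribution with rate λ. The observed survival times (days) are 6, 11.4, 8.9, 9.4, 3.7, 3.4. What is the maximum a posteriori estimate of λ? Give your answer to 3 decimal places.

The Exponential(rate=λ) likelihood is ∝ λ^n e^(−λΣtᵢ). Here n = 6 and Σtᵢ = 6 + 11.4 + 8.9 + 9.4 + 3.7 + 3.4 = 42.8.
Posterior ∝ λ^6e^(−9λ) · λ^6e^(−42.8λ) = λ^12e^(−51.8λ), i.e. Gamma(13, 51.8).
Mode = (a−1)/b = 12/51.8 ≈ 0.232.

λ̂_MAP = 0.232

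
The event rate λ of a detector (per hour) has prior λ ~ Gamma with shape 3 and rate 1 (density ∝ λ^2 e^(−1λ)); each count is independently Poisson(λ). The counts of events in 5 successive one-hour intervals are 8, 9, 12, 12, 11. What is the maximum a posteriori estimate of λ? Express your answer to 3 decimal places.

Σxᵢ = 8+9+12+12+11 = 52, with n = 5.
Posterior ∝ λ^2e^(−1λ) · λ^52e^(−5λ) = λ^54e^(−6λ), i.e. Gamma(shape=55, rate=6).
The mode of a Gamma(a, b) with a ≥ 1 (shape–rate) is (a−1)/b = 54/6 ≈ 9.000.

λ̂_MAP = 9.000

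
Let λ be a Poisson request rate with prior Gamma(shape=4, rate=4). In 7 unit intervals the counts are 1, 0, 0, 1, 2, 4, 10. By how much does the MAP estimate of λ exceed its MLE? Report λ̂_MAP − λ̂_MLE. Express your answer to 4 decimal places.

Σxᵢ = 18. Posterior is Gamma(22, 11); MAP = (22−1)/11 = 21/11 ≈ 1.90909.
MLE = x̄ = 18/7 ≈ 2.57143.
Difference = 21/11 − 18/7 = -51/77 ≈ -0.6623.

MAP − MLE = -0.6623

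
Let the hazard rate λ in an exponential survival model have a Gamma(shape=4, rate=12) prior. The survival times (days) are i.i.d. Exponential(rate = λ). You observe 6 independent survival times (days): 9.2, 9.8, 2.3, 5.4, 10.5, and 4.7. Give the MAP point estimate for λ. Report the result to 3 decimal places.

The Exponential(rate=λ) likelihood is ∝ λ^n e^(−λΣtᵢ). Here n = 6 and Σtᵢ = 9.2 + 9.8 + 2.3 + 5.4 + 10.5 + 4.7 = 41.9.
Posterior ∝ λ^3e^(−12λ) · λ^6e^(−41.9λ) = λ^9e^(−53.9λ), i.e. Gamma(10, 53.9).
Mode = (a−1)/b = 9/53.9 ≈ 0.167.

λ̂_MAP = 0.167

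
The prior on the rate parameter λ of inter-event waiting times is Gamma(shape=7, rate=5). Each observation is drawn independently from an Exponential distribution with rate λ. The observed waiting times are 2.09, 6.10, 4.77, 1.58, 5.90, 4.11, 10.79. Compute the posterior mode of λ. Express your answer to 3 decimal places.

λ̂_MAP = 0.322

The Exponential(rate=λ) likelihood is ∝ λ^n e^(−λΣtᵢ). Here n = 7 and Σtᵢ = 2.09 + 6.10 + 4.77 + 1.58 + 5.90 + 4.11 + 10.79 = 35.34.
Posterior ∝ λ^6e^(−5λ) · λ^7e^(−35.34λ) = λ^13e^(−40.34λ), i.e. Gamma(14, 40.34).
Mode = (a−1)/b = 13/40.34 ≈ 0.322.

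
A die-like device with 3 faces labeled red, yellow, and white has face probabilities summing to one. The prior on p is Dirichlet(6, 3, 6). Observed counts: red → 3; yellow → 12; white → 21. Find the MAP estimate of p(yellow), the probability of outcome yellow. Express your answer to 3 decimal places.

MAP estimate of p(yellow) = 0.292

The posterior is Dirichlet(αᵢ + nᵢ) = Dirichlet(9, 15, 27).
For a Dirichlet(a₁,…,a_K) with all aᵢ > 1, the mode has j-th component (aⱼ − 1)/(Σaᵢ − K).
Here Σaᵢ = 51 and K = 3, so p(yellow) = (15 − 1)/(51 − 3) = 14/48 ≈ 0.292.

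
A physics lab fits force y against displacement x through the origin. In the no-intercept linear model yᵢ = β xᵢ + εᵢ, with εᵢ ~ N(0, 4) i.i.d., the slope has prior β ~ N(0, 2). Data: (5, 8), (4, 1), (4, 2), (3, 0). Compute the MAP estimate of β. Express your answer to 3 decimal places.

β̂_MAP = 0.765

log p(β | y) = −Σ(yᵢ − βxᵢ)²/(2·4) − β²/(2·2) + const.
Setting the derivative to zero: Σxᵢ(yᵢ − βxᵢ)/4 − β/2 = 0, so β = Σxᵢyᵢ / (Σxᵢ² + σ²/τ²).
Σxᵢyᵢ = 5·8 + 4·1 + 4·2 + 3·0 = 52; Σxᵢ² = 66; σ²/τ² = 2.
β̂_MAP = 52 / (66 + 2) = 52/68 ≈ 0.765.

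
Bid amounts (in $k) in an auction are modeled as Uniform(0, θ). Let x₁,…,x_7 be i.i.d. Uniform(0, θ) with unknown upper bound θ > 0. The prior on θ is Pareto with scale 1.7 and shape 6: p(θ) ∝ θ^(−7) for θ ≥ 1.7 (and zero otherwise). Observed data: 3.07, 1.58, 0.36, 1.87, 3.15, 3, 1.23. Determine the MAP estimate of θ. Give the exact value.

The Uniform(0, θ) likelihood is θ^(−n) for θ ≥ max(xᵢ), zero otherwise. Here max(xᵢ) = 3.15.
Posterior ∝ θ^(−7) · θ^(−7) = θ^(−14) on θ ≥ max(1.7, 3.15) = 3.15.
This density is strictly decreasing in θ, so the posterior mode lies at the lower boundary of the support.

θ̂_MAP = 3.15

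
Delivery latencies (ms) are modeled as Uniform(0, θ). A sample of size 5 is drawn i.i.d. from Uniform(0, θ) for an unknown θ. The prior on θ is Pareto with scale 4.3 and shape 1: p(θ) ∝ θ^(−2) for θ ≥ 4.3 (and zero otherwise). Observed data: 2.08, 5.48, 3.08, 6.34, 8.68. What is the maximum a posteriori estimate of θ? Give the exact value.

The Uniform(0, θ) likelihood is θ^(−n) for θ ≥ max(xᵢ), zero otherwise. Here max(xᵢ) = 8.68.
Posterior ∝ θ^(−2) · θ^(−5) = θ^(−7) on θ ≥ max(4.3, 8.68) = 8.68.
This density is strictly decreasing in θ, so the posterior mode lies at the lower boundary of the support.

θ̂_MAP = 8.68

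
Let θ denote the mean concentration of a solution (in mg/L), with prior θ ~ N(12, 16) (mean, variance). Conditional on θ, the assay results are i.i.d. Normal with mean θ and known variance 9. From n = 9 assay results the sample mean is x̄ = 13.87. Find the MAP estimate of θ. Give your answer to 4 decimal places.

n = 9, x̄ = 13.87.
For a Normal prior and Normal likelihood with known variance, the posterior is Normal; its mode equals its mean, the precision-weighted average.
Prior precision 1/σ₀² = 1/16 = 0.0625; data precision n/σ² = 9/9 = 1.
θ̂ = (0.0625·12 + 1·13.87) / (0.0625 + 1) = 14.62/1.0625 = 13.7600.

θ̂_MAP = 13.7600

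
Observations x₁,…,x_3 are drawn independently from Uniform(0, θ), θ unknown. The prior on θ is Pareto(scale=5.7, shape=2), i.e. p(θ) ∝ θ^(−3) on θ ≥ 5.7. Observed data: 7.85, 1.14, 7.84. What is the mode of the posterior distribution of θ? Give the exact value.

θ̂_MAP = 7.85

The Uniform(0, θ) likelihood is θ^(−n) for θ ≥ max(xᵢ), zero otherwise. Here max(xᵢ) = 7.85.
Posterior ∝ θ^(−3) · θ^(−3) = θ^(−6) on θ ≥ max(5.7, 7.85) = 7.85.
This density is strictly decreasing in θ, so the posterior mode lies at the lower boundary of the support.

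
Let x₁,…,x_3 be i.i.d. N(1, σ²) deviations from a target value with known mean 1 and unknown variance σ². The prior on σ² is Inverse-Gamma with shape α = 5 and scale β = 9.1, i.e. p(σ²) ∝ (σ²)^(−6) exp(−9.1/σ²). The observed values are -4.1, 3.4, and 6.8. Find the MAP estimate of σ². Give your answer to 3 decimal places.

Sum of squared deviations about the known mean: SS = (-4.1−1)² + (3.4−1)² + (6.8−1)² = 65.41.
The Normal likelihood contributes (σ²)^(−n/2) exp(−SS/(2σ²)), so the posterior is Inverse-Gamma(α + n/2, β + SS/2) = Inverse-Gamma(6.5, 41.805).
The mode of Inverse-Gamma(a, b) is b/(a+1) = 41.805/7.5 ≈ 5.574.

σ̂²_MAP = 5.574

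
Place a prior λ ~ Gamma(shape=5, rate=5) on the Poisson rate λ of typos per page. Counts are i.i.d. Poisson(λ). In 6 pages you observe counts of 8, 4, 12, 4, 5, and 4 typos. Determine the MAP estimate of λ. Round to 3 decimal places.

Σxᵢ = 8+4+12+4+5+4 = 37, with n = 6.
Posterior ∝ λ^4e^(−5λ) · λ^37e^(−6λ) = λ^41e^(−11λ), i.e. Gamma(shape=42, rate=11).
The mode of a Gamma(a, b) with a ≥ 1 (shape–rate) is (a−1)/b = 41/11 ≈ 3.727.

λ̂_MAP = 3.727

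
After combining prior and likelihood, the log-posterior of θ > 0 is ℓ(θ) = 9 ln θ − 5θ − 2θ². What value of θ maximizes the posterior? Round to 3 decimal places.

θ̂_MAP = 1.000

ℓ'(θ) = 9/θ − 5 − 4θ. Setting this to zero and multiplying by θ: 4θ² + 5θ − 9 = 0.
θ = (−5 + √(5² + 4·4·9)) / (2·4) = (−5 + √169) / 8 = (−5 + 13)/8 = 1.
ℓ''(θ) = −9/θ² − 4 < 0, confirming a maximum.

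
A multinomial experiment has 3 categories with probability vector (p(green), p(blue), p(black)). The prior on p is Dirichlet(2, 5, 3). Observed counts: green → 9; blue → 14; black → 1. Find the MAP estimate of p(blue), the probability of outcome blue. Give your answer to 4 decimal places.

The posterior is Dirichlet(αᵢ + nᵢ) = Dirichlet(11, 19, 4).
For a Dirichlet(a₁,…,a_K) with all aᵢ > 1, the mode has j-th component (aⱼ − 1)/(Σaᵢ − K).
Here Σaᵢ = 34 and K = 3, so p(blue) = (19 − 1)/(34 − 3) = 18/31 ≈ 0.5806.

MAP estimate of p(blue) = 0.5806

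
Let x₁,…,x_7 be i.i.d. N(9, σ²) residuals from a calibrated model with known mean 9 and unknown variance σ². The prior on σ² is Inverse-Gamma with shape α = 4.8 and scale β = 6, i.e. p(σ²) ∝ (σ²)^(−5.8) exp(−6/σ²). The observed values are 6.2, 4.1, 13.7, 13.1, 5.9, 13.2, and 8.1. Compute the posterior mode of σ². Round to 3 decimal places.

σ̂²_MAP = 5.958

Sum of squared deviations about the known mean: SS = (6.2−9)² + (4.1−9)² + (13.7−9)² + (13.1−9)² + (5.9−9)² + (13.2−9)² + (8.1−9)² = 98.81.
The Normal likelihood contributes (σ²)^(−n/2) exp(−SS/(2σ²)), so the posterior is Inverse-Gamma(α + n/2, β + SS/2) = Inverse-Gamma(8.3, 55.405).
The mode of Inverse-Gamma(a, b) is b/(a+1) = 55.405/9.3 ≈ 5.958.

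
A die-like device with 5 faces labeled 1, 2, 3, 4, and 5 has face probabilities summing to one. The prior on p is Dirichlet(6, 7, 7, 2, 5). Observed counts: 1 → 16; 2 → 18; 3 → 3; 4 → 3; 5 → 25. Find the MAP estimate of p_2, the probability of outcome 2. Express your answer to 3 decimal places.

The posterior is Dirichlet(αᵢ + nᵢ) = Dirichlet(22, 25, 10, 5, 30).
For a Dirichlet(a₁,…,a_K) with all aᵢ > 1, the mode has j-th component (aⱼ − 1)/(Σaᵢ − K).
Here Σaᵢ = 92 and K = 5, so p_2 = (25 − 1)/(92 − 5) = 24/87 ≈ 0.276.

MAP estimate: 0.276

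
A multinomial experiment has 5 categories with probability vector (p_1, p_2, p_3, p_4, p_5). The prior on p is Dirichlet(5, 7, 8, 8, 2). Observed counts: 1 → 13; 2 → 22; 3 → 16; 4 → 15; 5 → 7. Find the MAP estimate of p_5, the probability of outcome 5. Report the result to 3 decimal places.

MAP estimate: 0.082

The posterior is Dirichlet(αᵢ + nᵢ) = Dirichlet(18, 29, 24, 23, 9).
For a Dirichlet(a₁,…,a_K) with all aᵢ > 1, the mode has j-th component (aⱼ − 1)/(Σaᵢ − K).
Here Σaᵢ = 103 and K = 5, so p_5 = (9 − 1)/(103 − 5) = 8/98 ≈ 0.082.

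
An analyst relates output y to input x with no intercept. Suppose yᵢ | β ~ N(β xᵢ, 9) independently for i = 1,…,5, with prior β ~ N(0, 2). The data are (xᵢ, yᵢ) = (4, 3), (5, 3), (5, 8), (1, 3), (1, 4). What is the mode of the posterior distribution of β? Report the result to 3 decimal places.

log p(β | y) = −Σ(yᵢ − βxᵢ)²/(2·9) − β²/(2·2) + const.
Setting the derivative to zero: Σxᵢ(yᵢ − βxᵢ)/9 − β/2 = 0, so β = Σxᵢyᵢ / (Σxᵢ² + σ²/τ²).
Σxᵢyᵢ = 4·3 + 5·3 + 5·8 + 1·3 + 1·4 = 74; Σxᵢ² = 68; σ²/τ² = 4.5.
β̂_MAP = 74 / (68 + 4.5) = 74/72.5 ≈ 1.021.

β̂_MAP = 1.021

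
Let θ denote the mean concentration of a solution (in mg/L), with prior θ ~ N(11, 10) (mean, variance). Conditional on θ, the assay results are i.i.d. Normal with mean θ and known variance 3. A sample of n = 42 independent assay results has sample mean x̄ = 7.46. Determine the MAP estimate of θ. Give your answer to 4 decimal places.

n = 42, x̄ = 7.46.
For a Normal prior and Normal likelihood with known variance, the posterior is Normal; its mode equals its mean, the precision-weighted average.
Prior precision 1/σ₀² = 1/10 = 0.1; data precision n/σ² = 42/3 = 14.
θ̂ = (0.1·11 + 14·7.46) / (0.1 + 14) = 105.54/14.1 = 1759/235 ≈ 7.4851.

θ̂_MAP = 7.4851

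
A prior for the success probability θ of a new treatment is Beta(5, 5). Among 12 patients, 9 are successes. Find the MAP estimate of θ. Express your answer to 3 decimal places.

Prior: Beta(5, 5).
Data: 9 successes in 12 trials. The binomial likelihood contributes θ^9(1−θ)^3, so the posterior is Beta(5+9, 5+3) = Beta(14, 8).
For Beta(a, b) with a, b > 1 the mode is (a−1)/(a+b−2) = 13/20 ≈ 0.650.

θ̂_MAP = 0.650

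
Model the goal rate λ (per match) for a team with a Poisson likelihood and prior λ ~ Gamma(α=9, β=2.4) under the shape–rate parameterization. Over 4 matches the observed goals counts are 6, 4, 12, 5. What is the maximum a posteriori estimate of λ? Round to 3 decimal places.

Σxᵢ = 6+4+12+5 = 27, with n = 4.
Posterior ∝ λ^8e^(−2.4λ) · λ^27e^(−4λ) = λ^35e^(−6.4λ), i.e. Gamma(shape=36, rate=6.4).
The mode of a Gamma(a, b) with a ≥ 1 (shape–rate) is (a−1)/b = 35/6.4 ≈ 5.469.

λ̂_MAP = 5.469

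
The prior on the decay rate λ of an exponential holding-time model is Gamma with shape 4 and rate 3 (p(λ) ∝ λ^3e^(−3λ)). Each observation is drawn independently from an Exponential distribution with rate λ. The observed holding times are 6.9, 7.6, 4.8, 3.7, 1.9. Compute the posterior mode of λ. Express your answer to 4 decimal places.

λ̂_MAP = 0.2867

The Exponential(rate=λ) likelihood is ∝ λ^n e^(−λΣtᵢ). Here n = 5 and Σtᵢ = 6.9 + 7.6 + 4.8 + 3.7 + 1.9 = 24.9.
Posterior ∝ λ^3e^(−3λ) · λ^5e^(−24.9λ) = λ^8e^(−27.9λ), i.e. Gamma(9, 27.9).
Mode = (a−1)/b = 8/27.9 ≈ 0.2867.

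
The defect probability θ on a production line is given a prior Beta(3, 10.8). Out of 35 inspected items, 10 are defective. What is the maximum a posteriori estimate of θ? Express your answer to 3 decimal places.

θ̂_MAP = 0.256

Prior: Beta(3, 10.8).
Data: 10 successes in 35 trials. The binomial likelihood contributes θ^10(1−θ)^25, so the posterior is Beta(3+10, 10.8+25) = Beta(13, 35.8).
For Beta(a, b) with a, b > 1 the mode is (a−1)/(a+b−2) = 12/46.8 ≈ 0.256.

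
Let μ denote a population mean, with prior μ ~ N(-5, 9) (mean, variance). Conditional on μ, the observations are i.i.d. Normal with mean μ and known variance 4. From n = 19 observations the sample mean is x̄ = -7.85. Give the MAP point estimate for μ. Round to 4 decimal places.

n = 19, x̄ = -7.85.
For a Normal prior and Normal likelihood with known variance, the posterior is Normal; its mode equals its mean, the precision-weighted average.
Prior precision 1/σ₀² = 1/9; data precision n/σ² = 19/4 = 4.75.
μ̂ = ((1/9)·(-5) + 4.75·(-7.85)) / (1/9 + 4.75) = (-27247/720)/(175/36) = -27247/3500 ≈ -7.7849.

μ̂_MAP = -7.7849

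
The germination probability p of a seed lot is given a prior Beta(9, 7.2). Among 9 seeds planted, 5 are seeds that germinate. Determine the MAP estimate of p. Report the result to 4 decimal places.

p̂_MAP = 0.5603

Prior: Beta(9, 7.2).
Data: 5 successes in 9 trials. The binomial likelihood contributes p^5(1−p)^4, so the posterior is Beta(9+5, 7.2+4) = Beta(14, 11.2).
For Beta(a, b) with a, b > 1 the mode is (a−1)/(a+b−2) = 13/23.2 ≈ 0.5603.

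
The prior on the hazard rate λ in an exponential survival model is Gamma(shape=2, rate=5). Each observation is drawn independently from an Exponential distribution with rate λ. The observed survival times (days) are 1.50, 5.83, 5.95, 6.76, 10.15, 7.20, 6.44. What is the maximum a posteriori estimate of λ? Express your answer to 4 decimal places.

The Exponential(rate=λ) likelihood is ∝ λ^n e^(−λΣtᵢ). Here n = 7 and Σtᵢ = 1.50 + 5.83 + 5.95 + 6.76 + 10.15 + 7.20 + 6.44 = 43.83.
Posterior ∝ λe^(−5λ) · λ^7e^(−43.83λ) = λ^8e^(−48.83λ), i.e. Gamma(9, 48.83).
Mode = (a−1)/b = 8/48.83 ≈ 0.1638.

λ̂_MAP = 0.1638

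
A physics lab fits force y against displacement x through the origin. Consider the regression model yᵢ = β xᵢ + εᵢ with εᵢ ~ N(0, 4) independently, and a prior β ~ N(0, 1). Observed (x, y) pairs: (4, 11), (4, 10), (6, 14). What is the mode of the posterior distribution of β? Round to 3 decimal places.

β̂_MAP = 2.333

log p(β | y) = −Σ(yᵢ − βxᵢ)²/(2·4) − β²/(2·1) + const.
Setting the derivative to zero: Σxᵢ(yᵢ − βxᵢ)/4 − β/1 = 0, so β = Σxᵢyᵢ / (Σxᵢ² + σ²/τ²).
Σxᵢyᵢ = 4·11 + 4·10 + 6·14 = 168; Σxᵢ² = 68; σ²/τ² = 4.
β̂_MAP = 168 / (68 + 4) = 168/72 ≈ 2.333.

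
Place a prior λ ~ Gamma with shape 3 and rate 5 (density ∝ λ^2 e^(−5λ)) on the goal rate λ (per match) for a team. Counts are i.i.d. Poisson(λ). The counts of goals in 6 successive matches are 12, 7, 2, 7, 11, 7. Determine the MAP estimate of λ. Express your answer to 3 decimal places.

λ̂_MAP = 4.364

Σxᵢ = 12+7+2+7+11+7 = 46, with n = 6.
Posterior ∝ λ^2e^(−5λ) · λ^46e^(−6λ) = λ^48e^(−11λ), i.e. Gamma(shape=49, rate=11).
The mode of a Gamma(a, b) with a ≥ 1 (shape–rate) is (a−1)/b = 48/11 ≈ 4.364.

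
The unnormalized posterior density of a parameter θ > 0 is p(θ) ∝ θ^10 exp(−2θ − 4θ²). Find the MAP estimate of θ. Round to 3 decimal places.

ℓ'(θ) = 10/θ − 2 − 8θ. Setting this to zero and multiplying by θ: 8θ² + 2θ − 10 = 0.
θ = (−2 + √(2² + 4·8·10)) / (2·8) = (−2 + √324) / 16 = (−2 + 18)/16 = 1.
ℓ''(θ) = −10/θ² − 8 < 0, confirming a maximum.

θ̂_MAP = 1.000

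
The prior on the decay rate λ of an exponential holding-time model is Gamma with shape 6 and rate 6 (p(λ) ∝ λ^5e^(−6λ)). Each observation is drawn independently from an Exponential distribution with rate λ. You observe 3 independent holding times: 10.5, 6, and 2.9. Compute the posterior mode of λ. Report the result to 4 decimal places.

λ̂_MAP = 0.3150

The Exponential(rate=λ) likelihood is ∝ λ^n e^(−λΣtᵢ). Here n = 3 and Σtᵢ = 10.5 + 6 + 2.9 = 19.4.
Posterior ∝ λ^5e^(−6λ) · λ^3e^(−19.4λ) = λ^8e^(−25.4λ), i.e. Gamma(9, 25.4).
Mode = (a−1)/b = 8/25.4 ≈ 0.3150.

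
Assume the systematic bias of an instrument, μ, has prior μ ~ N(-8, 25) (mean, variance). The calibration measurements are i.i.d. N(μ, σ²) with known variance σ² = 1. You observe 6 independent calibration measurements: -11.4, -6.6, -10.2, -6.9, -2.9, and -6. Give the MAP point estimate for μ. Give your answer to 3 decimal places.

n = 6; x̄ = ((-11.4) + (-6.6) + (-10.2) + (-6.9) + (-2.9) + (-6))/6 = -44/6 = -22/3 ≈ -7.3333.
For a Normal prior and Normal likelihood with known variance, the posterior is Normal; its mode equals its mean, the precision-weighted average.
Prior precision 1/σ₀² = 1/25 = 0.04; data precision n/σ² = 6/1 = 6.
μ̂ = (0.04·(-8) + 6·(-22/3)) / (0.04 + 6) = (-44.32)/6.04 = -1108/151 ≈ -7.338.

μ̂_MAP = -7.338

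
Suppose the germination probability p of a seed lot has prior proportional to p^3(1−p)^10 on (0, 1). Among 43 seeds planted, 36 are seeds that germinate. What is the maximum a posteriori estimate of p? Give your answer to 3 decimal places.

The prior density ∝ p^3(1−p)^10 is the kernel of Beta(4, 11).
Data: 36 successes in 43 trials. The binomial likelihood contributes p^36(1−p)^7, so the posterior is Beta(4+36, 11+7) = Beta(40, 18).
For Beta(a, b) with a, b > 1 the mode is (a−1)/(a+b−2) = 39/56 ≈ 0.696.

p̂_MAP = 0.696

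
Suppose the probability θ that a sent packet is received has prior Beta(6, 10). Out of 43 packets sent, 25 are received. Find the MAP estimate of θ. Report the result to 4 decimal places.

Prior: Beta(6, 10).
Data: 25 successes in 43 trials. The binomial likelihood contributes θ^25(1−θ)^18, so the posterior is Beta(6+25, 10+18) = Beta(31, 28).
For Beta(a, b) with a, b > 1 the mode is (a−1)/(a+b−2) = 30/57 ≈ 0.5263.

θ̂_MAP = 0.5263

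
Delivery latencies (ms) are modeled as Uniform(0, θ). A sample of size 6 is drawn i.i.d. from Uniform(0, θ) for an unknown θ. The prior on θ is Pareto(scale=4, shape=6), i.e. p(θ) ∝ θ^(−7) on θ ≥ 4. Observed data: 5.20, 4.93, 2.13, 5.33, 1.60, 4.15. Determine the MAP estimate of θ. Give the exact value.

The Uniform(0, θ) likelihood is θ^(−n) for θ ≥ max(xᵢ), zero otherwise. Here max(xᵢ) = 5.33.
Posterior ∝ θ^(−7) · θ^(−6) = θ^(−13) on θ ≥ max(4, 5.33) = 5.33.
This density is strictly decreasing in θ, so the posterior mode lies at the lower boundary of the support.

θ̂_MAP = 5.33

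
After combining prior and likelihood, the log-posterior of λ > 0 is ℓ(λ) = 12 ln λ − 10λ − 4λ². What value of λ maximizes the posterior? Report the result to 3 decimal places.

ℓ'(λ) = 12/λ − 10 − 8λ. Setting this to zero and multiplying by λ: 8λ² + 10λ − 12 = 0.
λ = (−10 + √(10² + 4·8·12)) / (2·8) = (−10 + √484) / 16 = (−10 + 22)/16 = 3/4.
ℓ''(λ) = −12/λ² − 8 < 0, confirming a maximum.

λ̂_MAP = 0.750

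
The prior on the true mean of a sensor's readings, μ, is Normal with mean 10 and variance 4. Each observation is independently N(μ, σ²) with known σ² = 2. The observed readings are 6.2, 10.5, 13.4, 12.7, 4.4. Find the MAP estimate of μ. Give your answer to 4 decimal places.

μ̂_MAP = 9.4909

n = 5; x̄ = (6.2 + 10.5 + 13.4 + 12.7 + 4.4)/5 = 47.2/5 = 9.44.
For a Normal prior and Normal likelihood with known variance, the posterior is Normal; its mode equals its mean, the precision-weighted average.
Prior precision 1/σ₀² = 1/4 = 0.25; data precision n/σ² = 5/2 = 2.5.
μ̂ = (0.25·10 + 2.5·9.44) / (0.25 + 2.5) = 26.1/2.75 = 522/55 ≈ 9.4909.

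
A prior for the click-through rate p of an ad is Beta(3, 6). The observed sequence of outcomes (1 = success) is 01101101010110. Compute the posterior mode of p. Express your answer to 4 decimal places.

Prior: Beta(3, 6).
Data: 8 successes in 14 trials (from the sequence). The binomial likelihood contributes p^8(1−p)^6, so the posterior is Beta(3+8, 6+6) = Beta(11, 12).
For Beta(a, b) with a, b > 1 the mode is (a−1)/(a+b−2) = 10/21 ≈ 0.4762.

p̂_MAP = 0.4762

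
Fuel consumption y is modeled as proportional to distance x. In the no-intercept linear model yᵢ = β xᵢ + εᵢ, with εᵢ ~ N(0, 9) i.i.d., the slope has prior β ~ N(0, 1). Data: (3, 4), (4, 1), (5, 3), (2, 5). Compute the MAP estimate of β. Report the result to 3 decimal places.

β̂_MAP = 0.651

log p(β | y) = −Σ(yᵢ − βxᵢ)²/(2·9) − β²/(2·1) + const.
Setting the derivative to zero: Σxᵢ(yᵢ − βxᵢ)/9 − β/1 = 0, so β = Σxᵢyᵢ / (Σxᵢ² + σ²/τ²).
Σxᵢyᵢ = 3·4 + 4·1 + 5·3 + 2·5 = 41; Σxᵢ² = 54; σ²/τ² = 9.
β̂_MAP = 41 / (54 + 9) = 41/63 ≈ 0.651.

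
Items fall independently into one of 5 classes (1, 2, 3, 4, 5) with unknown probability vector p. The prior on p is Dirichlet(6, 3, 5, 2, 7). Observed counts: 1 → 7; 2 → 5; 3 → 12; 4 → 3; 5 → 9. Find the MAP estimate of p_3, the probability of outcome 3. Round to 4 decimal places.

MAP estimate: 0.2963

The posterior is Dirichlet(αᵢ + nᵢ) = Dirichlet(13, 8, 17, 5, 16).
For a Dirichlet(a₁,…,a_K) with all aᵢ > 1, the mode has j-th component (aⱼ − 1)/(Σaᵢ − K).
Here Σaᵢ = 59 and K = 5, so p_3 = (17 − 1)/(59 − 5) = 16/54 ≈ 0.2963.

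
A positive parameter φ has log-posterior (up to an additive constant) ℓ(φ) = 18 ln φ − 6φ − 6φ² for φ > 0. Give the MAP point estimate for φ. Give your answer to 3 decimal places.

φ̂_MAP = 1.000

ℓ'(φ) = 18/φ − 6 − 12φ. Setting this to zero and multiplying by φ: 12φ² + 6φ − 18 = 0.
φ = (−6 + √(6² + 4·12·18)) / (2·12) = (−6 + √900) / 24 = (−6 + 30)/24 = 1.
ℓ''(φ) = −18/φ² − 12 < 0, confirming a maximum.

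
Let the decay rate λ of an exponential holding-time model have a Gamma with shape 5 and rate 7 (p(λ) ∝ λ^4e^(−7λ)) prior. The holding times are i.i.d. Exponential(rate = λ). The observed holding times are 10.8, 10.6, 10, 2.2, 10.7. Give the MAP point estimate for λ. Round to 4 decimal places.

The Exponential(rate=λ) likelihood is ∝ λ^n e^(−λΣtᵢ). Here n = 5 and Σtᵢ = 10.8 + 10.6 + 10 + 2.2 + 10.7 = 44.3.
Posterior ∝ λ^4e^(−7λ) · λ^5e^(−44.3λ) = λ^9e^(−51.3λ), i.e. Gamma(10, 51.3).
Mode = (a−1)/b = 9/51.3 ≈ 0.1754.

λ̂_MAP = 0.1754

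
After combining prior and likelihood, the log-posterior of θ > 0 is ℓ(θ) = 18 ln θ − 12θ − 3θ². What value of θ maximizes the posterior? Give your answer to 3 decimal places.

θ̂_MAP = 1.000

ℓ'(θ) = 18/θ − 12 − 6θ. Setting this to zero and multiplying by θ: 6θ² + 12θ − 18 = 0.
θ = (−12 + √(12² + 4·6·18)) / (2·6) = (−12 + √576) / 12 = (−12 + 24)/12 = 1.
ℓ''(θ) = −18/θ² − 6 < 0, confirming a maximum.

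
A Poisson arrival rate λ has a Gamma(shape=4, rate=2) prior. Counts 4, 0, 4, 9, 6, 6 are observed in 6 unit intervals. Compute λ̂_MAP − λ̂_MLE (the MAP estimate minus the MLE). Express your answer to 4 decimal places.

MAP − MLE = -0.8333

Σxᵢ = 29. Posterior is Gamma(33, 8); MAP = (33−1)/8 = 32/8 ≈ 4.00000.
MLE = x̄ = 29/6 ≈ 4.83333.
Difference = 32/8 − 29/6 = -5/6 ≈ -0.8333.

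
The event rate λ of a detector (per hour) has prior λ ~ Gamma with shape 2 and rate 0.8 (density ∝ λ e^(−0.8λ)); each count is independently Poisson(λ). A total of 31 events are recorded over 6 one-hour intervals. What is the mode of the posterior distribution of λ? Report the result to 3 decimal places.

λ̂_MAP = 4.706

Σxᵢ = 31, n = 6.
Posterior ∝ λe^(−0.8λ) · λ^31e^(−6λ) = λ^32e^(−6.8λ), i.e. Gamma(shape=33, rate=6.8).
The mode of a Gamma(a, b) with a ≥ 1 (shape–rate) is (a−1)/b = 32/6.8 ≈ 4.706.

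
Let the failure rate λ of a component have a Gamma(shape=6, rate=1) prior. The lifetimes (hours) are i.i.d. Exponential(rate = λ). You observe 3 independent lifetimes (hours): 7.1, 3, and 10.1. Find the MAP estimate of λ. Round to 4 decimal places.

The Exponential(rate=λ) likelihood is ∝ λ^n e^(−λΣtᵢ). Here n = 3 and Σtᵢ = 7.1 + 3 + 10.1 = 20.2.
Posterior ∝ λ^5e^(−1λ) · λ^3e^(−20.2λ) = λ^8e^(−21.2λ), i.e. Gamma(9, 21.2).
Mode = (a−1)/b = 8/21.2 ≈ 0.3774.

λ̂_MAP = 0.3774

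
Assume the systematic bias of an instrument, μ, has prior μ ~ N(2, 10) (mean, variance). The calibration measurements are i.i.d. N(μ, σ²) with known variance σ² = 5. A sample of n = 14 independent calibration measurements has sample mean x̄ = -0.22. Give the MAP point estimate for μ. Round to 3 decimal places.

μ̂_MAP = -0.143

n = 14, x̄ = -0.22.
For a Normal prior and Normal likelihood with known variance, the posterior is Normal; its mode equals its mean, the precision-weighted average.
Prior precision 1/σ₀² = 1/10 = 0.1; data precision n/σ² = 14/5 = 2.8.
μ̂ = (0.1·2 + 2.8·(-0.22)) / (0.1 + 2.8) = (-0.416)/2.9 = -104/725 ≈ -0.143.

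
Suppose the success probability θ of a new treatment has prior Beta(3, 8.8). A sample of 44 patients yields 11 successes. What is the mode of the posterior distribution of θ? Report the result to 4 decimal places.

θ̂_MAP = 0.2416

Prior: Beta(3, 8.8).
Data: 11 successes in 44 trials. The binomial likelihood contributes θ^11(1−θ)^33, so the posterior is Beta(3+11, 8.8+33) = Beta(14, 41.8).
For Beta(a, b) with a, b > 1 the mode is (a−1)/(a+b−2) = 13/53.8 ≈ 0.2416.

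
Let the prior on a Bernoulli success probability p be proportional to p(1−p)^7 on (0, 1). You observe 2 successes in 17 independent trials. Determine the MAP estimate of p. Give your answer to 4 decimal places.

The prior density ∝ p(1−p)^7 is the kernel of Beta(2, 8).
Data: 2 successes in 17 trials. The binomial likelihood contributes p^2(1−p)^15, so the posterior is Beta(2+2, 8+15) = Beta(4, 23).
For Beta(a, b) with a, b > 1 the mode is (a−1)/(a+b−2) = 3/25 ≈ 0.1200.

p̂_MAP = 0.1200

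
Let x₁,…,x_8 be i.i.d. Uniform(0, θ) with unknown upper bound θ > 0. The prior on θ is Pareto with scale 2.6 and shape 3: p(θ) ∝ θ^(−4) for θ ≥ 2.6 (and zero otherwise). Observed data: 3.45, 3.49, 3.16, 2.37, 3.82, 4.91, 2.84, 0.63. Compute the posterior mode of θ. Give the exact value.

The Uniform(0, θ) likelihood is θ^(−n) for θ ≥ max(xᵢ), zero otherwise. Here max(xᵢ) = 4.91.
Posterior ∝ θ^(−4) · θ^(−8) = θ^(−12) on θ ≥ max(2.6, 4.91) = 4.91.
This density is strictly decreasing in θ, so the posterior mode lies at the lower boundary of the support.

θ̂_MAP = 4.91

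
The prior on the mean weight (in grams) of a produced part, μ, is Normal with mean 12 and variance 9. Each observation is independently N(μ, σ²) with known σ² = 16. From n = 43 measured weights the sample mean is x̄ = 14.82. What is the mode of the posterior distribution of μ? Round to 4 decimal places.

μ̂_MAP = 14.7080

n = 43, x̄ = 14.82.
For a Normal prior and Normal likelihood with known variance, the posterior is Normal; its mode equals its mean, the precision-weighted average.
Prior precision 1/σ₀² = 1/9; data precision n/σ² = 43/16 = 2.6875.
μ̂ = ((1/9)·12 + 2.6875·14.82) / (1/9 + 2.6875) = (98789/2400)/(403/144) = 296367/20150 ≈ 14.7080.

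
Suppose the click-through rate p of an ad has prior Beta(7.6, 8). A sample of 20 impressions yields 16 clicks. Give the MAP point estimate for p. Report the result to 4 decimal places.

p̂_MAP = 0.6726

Prior: Beta(7.6, 8).
Data: 16 successes in 20 trials. The binomial likelihood contributes p^16(1−p)^4, so the posterior is Beta(7.6+16, 8+4) = Beta(23.6, 12).
For Beta(a, b) with a, b > 1 the mode is (a−1)/(a+b−2) = 22.6/33.6 ≈ 0.6726.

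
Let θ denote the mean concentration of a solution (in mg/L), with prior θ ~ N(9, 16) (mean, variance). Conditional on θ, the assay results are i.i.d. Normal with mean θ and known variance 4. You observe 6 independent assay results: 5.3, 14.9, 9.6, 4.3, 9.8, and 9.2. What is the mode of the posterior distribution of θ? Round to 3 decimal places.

n = 6; x̄ = (5.3 + 14.9 + 9.6 + 4.3 + 9.8 + 9.2)/6 = 53.1/6 = 8.85.
For a Normal prior and Normal likelihood with known variance, the posterior is Normal; its mode equals its mean, the precision-weighted average.
Prior precision 1/σ₀² = 1/16 = 0.0625; data precision n/σ² = 6/4 = 1.5.
θ̂ = (0.0625·9 + 1.5·8.85) / (0.0625 + 1.5) = 13.8375/1.5625 = 8.856.

θ̂_MAP = 8.856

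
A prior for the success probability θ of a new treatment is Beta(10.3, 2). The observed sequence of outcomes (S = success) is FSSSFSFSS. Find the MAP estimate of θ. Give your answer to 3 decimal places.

Prior: Beta(10.3, 2).
Data: 6 successes in 9 trials (from the sequence). The binomial likelihood contributes θ^6(1−θ)^3, so the posterior is Beta(10.3+6, 2+3) = Beta(16.3, 5).
For Beta(a, b) with a, b > 1 the mode is (a−1)/(a+b−2) = 15.3/19.3 ≈ 0.793.

θ̂_MAP = 0.793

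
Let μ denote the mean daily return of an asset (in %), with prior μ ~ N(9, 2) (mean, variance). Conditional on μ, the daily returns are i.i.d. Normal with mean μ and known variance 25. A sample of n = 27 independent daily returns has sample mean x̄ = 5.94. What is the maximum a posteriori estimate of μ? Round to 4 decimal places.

μ̂_MAP = 6.9084

n = 27, x̄ = 5.94.
For a Normal prior and Normal likelihood with known variance, the posterior is Normal; its mode equals its mean, the precision-weighted average.
Prior precision 1/σ₀² = 1/2 = 0.5; data precision n/σ² = 27/25 = 1.08.
μ̂ = (0.5·9 + 1.08·5.94) / (0.5 + 1.08) = 10.9152/1.58 = 13644/1975 ≈ 6.9084.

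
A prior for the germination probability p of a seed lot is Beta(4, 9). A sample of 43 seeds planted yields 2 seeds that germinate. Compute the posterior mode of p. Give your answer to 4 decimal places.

Prior: Beta(4, 9).
Data: 2 successes in 43 trials. The binomial likelihood contributes p^2(1−p)^41, so the posterior is Beta(4+2, 9+41) = Beta(6, 50).
For Beta(a, b) with a, b > 1 the mode is (a−1)/(a+b−2) = 5/54 ≈ 0.0926.

p̂_MAP = 0.0926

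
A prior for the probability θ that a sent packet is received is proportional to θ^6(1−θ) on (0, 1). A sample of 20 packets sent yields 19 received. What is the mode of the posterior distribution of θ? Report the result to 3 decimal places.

The prior density ∝ θ^6(1−θ)^1 is the kernel of Beta(7, 2).
Data: 19 successes in 20 trials. The binomial likelihood contributes θ^19(1−θ)^1, so the posterior is Beta(7+19, 2+1) = Beta(26, 3).
For Beta(a, b) with a, b > 1 the mode is (a−1)/(a+b−2) = 25/27 ≈ 0.926.

θ̂_MAP = 0.926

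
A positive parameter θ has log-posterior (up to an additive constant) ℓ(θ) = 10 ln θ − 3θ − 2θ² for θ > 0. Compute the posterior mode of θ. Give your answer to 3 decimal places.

θ̂_MAP = 1.250

ℓ'(θ) = 10/θ − 3 − 4θ. Setting this to zero and multiplying by θ: 4θ² + 3θ − 10 = 0.
θ = (−3 + √(3² + 4·4·10)) / (2·4) = (−3 + √169) / 8 = (−3 + 13)/8 = 5/4.
ℓ''(θ) = −10/θ² − 4 < 0, confirming a maximum.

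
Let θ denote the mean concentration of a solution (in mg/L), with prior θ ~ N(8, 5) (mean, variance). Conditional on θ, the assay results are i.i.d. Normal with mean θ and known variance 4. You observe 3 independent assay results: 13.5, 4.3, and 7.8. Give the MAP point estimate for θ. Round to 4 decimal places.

θ̂_MAP = 8.4211

n = 3; x̄ = (13.5 + 4.3 + 7.8)/3 = 25.6/3 = 128/15 ≈ 8.5333.
For a Normal prior and Normal likelihood with known variance, the posterior is Normal; its mode equals its mean, the precision-weighted average.
Prior precision 1/σ₀² = 1/5 = 0.2; data precision n/σ² = 3/4 = 0.75.
θ̂ = (0.2·8 + 0.75·(128/15)) / (0.2 + 0.75) = 8/0.95 = 160/19 ≈ 8.4211.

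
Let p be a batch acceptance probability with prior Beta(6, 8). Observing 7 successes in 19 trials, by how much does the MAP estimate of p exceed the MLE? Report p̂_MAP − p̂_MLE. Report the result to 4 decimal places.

MAP − MLE = 0.0187

Posterior is Beta(13, 20); MAP = (13−1)/(33−2) = 12/31 ≈ 0.38710.
MLE ignores the prior: p̂_MLE = k/n = 7/19 ≈ 0.36842.
Difference = 12/31 − 7/19 = 11/589 ≈ 0.0187.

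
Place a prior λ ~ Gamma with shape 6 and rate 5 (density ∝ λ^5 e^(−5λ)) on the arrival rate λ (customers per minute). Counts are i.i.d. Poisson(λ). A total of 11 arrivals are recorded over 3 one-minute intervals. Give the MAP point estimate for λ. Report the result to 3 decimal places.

λ̂_MAP = 2.000

Σxᵢ = 11, n = 3.
Posterior ∝ λ^5e^(−5λ) · λ^11e^(−3λ) = λ^16e^(−8λ), i.e. Gamma(shape=17, rate=8).
The mode of a Gamma(a, b) with a ≥ 1 (shape–rate) is (a−1)/b = 16/8 ≈ 2.000.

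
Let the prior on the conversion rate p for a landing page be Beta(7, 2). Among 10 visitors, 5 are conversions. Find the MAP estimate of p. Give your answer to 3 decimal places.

Prior: Beta(7, 2).
Data: 5 successes in 10 trials. The binomial likelihood contributes p^5(1−p)^5, so the posterior is Beta(7+5, 2+5) = Beta(12, 7).
For Beta(a, b) with a, b > 1 the mode is (a−1)/(a+b−2) = 11/17 ≈ 0.647.

p̂_MAP = 0.647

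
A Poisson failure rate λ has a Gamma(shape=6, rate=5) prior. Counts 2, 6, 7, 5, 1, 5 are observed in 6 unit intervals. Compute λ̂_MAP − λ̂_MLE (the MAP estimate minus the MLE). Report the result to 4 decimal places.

Σxᵢ = 26. Posterior is Gamma(32, 11); MAP = (32−1)/11 = 31/11 ≈ 2.81818.
MLE = x̄ = 26/6 ≈ 4.33333.
Difference = 31/11 − 26/6 = -50/33 ≈ -1.5152.

MAP − MLE = -1.5152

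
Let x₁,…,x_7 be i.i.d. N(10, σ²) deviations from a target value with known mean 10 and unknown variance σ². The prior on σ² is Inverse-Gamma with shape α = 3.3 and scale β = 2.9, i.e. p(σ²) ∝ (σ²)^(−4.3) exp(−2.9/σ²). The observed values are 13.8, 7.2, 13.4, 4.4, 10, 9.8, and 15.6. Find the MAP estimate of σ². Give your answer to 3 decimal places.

Sum of squared deviations about the known mean: SS = (13.8−10)² + (7.2−10)² + (13.4−10)² + (4.4−10)² + (10−10)² + (9.8−10)² + (15.6−10)² = 96.6.
The Normal likelihood contributes (σ²)^(−n/2) exp(−SS/(2σ²)), so the posterior is Inverse-Gamma(α + n/2, β + SS/2) = Inverse-Gamma(6.8, 51.2).
The mode of Inverse-Gamma(a, b) is b/(a+1) = 51.2/7.8 ≈ 6.564.

σ̂²_MAP = 6.564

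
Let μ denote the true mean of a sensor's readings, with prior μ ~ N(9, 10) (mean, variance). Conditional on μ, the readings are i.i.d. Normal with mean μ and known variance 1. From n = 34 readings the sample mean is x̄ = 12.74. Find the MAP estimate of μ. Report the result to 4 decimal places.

n = 34, x̄ = 12.74.
For a Normal prior and Normal likelihood with known variance, the posterior is Normal; its mode equals its mean, the precision-weighted average.
Prior precision 1/σ₀² = 1/10 = 0.1; data precision n/σ² = 34/1 = 34.
μ̂ = (0.1·9 + 34·12.74) / (0.1 + 34) = 434.06/34.1 = 1973/155 ≈ 12.7290.

μ̂_MAP = 12.7290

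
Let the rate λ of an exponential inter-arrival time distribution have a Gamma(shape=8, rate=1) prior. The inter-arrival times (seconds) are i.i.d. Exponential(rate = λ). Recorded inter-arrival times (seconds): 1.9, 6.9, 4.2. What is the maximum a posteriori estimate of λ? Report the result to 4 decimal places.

The Exponential(rate=λ) likelihood is ∝ λ^n e^(−λΣtᵢ). Here n = 3 and Σtᵢ = 1.9 + 6.9 + 4.2 = 13.
Posterior ∝ λ^7e^(−1λ) · λ^3e^(−13λ) = λ^10e^(−14λ), i.e. Gamma(11, 14).
Mode = (a−1)/b = 10/14 ≈ 0.7143.

λ̂_MAP = 0.7143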